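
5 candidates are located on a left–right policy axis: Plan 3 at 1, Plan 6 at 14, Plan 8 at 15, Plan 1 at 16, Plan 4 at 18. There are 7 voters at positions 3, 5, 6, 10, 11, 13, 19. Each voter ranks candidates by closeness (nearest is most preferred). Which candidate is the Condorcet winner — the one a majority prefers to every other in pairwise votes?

With single-peaked preferences on a line, the Condorcet winner is the candidate closest to the median voter.
The median voter (position 10) is closest to Plan 6 at 14.
Check: Plan 6 vs Plan 3 — voters closer to Plan 6: 4 of 7.

Plan 6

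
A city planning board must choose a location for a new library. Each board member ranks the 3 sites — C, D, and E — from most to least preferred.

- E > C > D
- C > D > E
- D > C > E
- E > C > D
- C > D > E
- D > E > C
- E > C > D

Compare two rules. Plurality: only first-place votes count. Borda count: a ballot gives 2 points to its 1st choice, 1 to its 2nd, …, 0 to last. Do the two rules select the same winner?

Plurality first-place counts: C 2, D 2, E 3 → E.
Borda totals: C 8, D 6, E 7 → C.
The two rules disagree: plurality picks E, Borda picks C.

No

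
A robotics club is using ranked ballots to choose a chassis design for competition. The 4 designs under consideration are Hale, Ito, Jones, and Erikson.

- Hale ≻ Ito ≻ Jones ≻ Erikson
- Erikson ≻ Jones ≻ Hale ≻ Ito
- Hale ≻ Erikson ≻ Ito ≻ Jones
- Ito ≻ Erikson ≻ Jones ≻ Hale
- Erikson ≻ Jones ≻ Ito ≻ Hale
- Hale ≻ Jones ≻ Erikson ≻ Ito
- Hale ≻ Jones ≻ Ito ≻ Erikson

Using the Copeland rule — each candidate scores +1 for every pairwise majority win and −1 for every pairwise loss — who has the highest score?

Hale

Pairwise results:
  Hale vs Ito: Hale wins 5–2.
  Hale vs Jones: Hale wins 4–3.
  Hale vs Erikson: Hale wins 4–3.
  Ito vs Jones: Jones wins 4–3.
  Ito vs Erikson: Erikson wins 4–3.
  Jones vs Erikson: Erikson wins 4–3.
Copeland scores (wins − losses):
  Hale: 3 − 0 = 3
  Ito: 0 − 3 = -3
  Jones: 1 − 2 = -1
  Erikson: 2 − 1 = 1
Hale has the best Copeland score.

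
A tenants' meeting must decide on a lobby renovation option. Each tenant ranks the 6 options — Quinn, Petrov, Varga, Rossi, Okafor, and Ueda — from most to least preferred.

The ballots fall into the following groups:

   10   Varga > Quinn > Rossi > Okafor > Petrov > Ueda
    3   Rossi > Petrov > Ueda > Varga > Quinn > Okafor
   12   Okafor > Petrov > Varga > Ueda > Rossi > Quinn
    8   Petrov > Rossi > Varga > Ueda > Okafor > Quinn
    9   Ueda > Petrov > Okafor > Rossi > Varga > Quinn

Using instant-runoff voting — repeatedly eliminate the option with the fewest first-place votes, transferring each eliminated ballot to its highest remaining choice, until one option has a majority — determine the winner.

Okafor

Round 1: Okafor 12, Varga 10, Ueda 9, Petrov 8, Rossi 3, Quinn 0. Quinn has the fewest and is eliminated.
Round 2: Okafor 12, Varga 10, Ueda 9, Petrov 8, Rossi 3. Rossi has the fewest and is eliminated.
Round 3: Okafor 12, Petrov 11, Varga 10, Ueda 9. Ueda has the fewest and is eliminated.
Round 4: Petrov 20, Okafor 12, Varga 10. Varga has the fewest and is eliminated.
Round 5: Okafor 22, Petrov 20. Okafor has a majority.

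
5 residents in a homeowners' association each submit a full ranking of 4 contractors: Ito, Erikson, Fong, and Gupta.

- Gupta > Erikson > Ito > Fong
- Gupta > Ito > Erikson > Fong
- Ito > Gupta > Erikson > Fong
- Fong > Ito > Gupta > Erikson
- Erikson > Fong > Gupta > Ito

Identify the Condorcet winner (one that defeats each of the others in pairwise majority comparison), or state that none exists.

Gupta

Head-to-head results (5 voters total):
Ito vs Erikson: Ito wins 3–2.
Ito vs Fong: Ito wins 3–2.
Ito vs Gupta: Gupta wins 3–2.
Erikson vs Fong: Erikson wins 4–1.
Erikson vs Gupta: Gupta wins 4–1.
Fong vs Gupta: Gupta wins 3–2.
Gupta beats each rival — Ito (3–2), Erikson (4–1), Fong (3–2) — so Gupta is the Condorcet winner.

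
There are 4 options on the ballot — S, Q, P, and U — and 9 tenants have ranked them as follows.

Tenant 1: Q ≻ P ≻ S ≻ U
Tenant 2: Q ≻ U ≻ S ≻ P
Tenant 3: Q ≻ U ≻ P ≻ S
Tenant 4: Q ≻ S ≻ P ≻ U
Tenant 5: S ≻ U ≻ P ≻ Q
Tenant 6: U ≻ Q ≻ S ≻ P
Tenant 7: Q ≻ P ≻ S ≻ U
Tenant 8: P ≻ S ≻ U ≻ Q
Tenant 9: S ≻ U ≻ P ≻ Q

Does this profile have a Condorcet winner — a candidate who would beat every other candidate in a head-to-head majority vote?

Head-to-head results (9 voters total):
S vs Q: Q wins 6–3.
S vs P: S wins 5–4.
S vs U: S wins 6–3.
Q vs P: Q wins 6–3.
Q vs U: Q wins 5–4.
P vs U: U wins 5–4.
Q beats each rival — S (6–3), P (6–3), U (5–4) — so Q is the Condorcet winner.

Yes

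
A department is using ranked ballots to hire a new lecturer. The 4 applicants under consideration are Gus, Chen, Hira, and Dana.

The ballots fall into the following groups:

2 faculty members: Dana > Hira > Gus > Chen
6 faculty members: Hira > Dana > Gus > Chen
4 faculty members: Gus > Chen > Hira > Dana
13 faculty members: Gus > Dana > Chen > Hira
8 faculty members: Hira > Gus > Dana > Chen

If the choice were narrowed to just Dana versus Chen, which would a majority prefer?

Dana

Ballots ranking Dana above Chen: 2+6+13+8 = 29.
Ballots ranking Chen above Dana: 4.
Dana wins the head-to-head, 29–4.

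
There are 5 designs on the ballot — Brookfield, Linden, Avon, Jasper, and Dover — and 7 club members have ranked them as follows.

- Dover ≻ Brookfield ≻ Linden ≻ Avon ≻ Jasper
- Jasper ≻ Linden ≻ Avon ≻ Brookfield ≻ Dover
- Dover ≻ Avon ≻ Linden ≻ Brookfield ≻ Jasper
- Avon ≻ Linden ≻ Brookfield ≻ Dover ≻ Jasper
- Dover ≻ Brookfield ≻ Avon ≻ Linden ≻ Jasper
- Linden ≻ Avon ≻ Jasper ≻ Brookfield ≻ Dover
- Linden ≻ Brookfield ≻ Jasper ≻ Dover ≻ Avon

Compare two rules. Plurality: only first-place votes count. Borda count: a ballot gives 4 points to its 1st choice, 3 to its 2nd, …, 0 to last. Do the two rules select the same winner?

Plurality first-place counts: Brookfield 0, Linden 2, Avon 1, Jasper 1, Dover 3 → Dover.
Borda totals: Brookfield 14, Linden 19, Avon 15, Jasper 8, Dover 14 → Linden.
The two rules disagree: plurality picks Dover, Borda picks Linden.

No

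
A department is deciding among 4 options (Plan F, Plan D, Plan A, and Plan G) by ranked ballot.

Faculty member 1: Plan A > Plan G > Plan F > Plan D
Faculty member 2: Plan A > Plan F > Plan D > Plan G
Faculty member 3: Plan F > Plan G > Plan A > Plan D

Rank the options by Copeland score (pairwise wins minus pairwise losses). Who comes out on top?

Plan A

Pairwise results:
  Plan F vs Plan D: Plan F wins 3–0.
  Plan F vs Plan A: Plan A wins 2–1.
  Plan F vs Plan G: Plan F wins 2–1.
  Plan D vs Plan A: Plan A wins 3–0.
  Plan D vs Plan G: Plan G wins 2–1.
  Plan A vs Plan G: Plan A wins 2–1.
Copeland scores (wins − losses):
  Plan F: 2 − 1 = 1
  Plan D: 0 − 3 = -3
  Plan A: 3 − 0 = 3
  Plan G: 1 − 2 = -1
Plan A has the best Copeland score.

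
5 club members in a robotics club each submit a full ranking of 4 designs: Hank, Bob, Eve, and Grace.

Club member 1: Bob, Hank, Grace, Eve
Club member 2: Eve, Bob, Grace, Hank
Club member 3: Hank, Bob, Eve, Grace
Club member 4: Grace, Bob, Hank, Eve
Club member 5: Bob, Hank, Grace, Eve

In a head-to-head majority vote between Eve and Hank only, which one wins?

Ballots ranking Eve above Hank: 1.
Ballots ranking Hank above Eve: 4.
Hank wins the head-to-head, 4–1.

Hank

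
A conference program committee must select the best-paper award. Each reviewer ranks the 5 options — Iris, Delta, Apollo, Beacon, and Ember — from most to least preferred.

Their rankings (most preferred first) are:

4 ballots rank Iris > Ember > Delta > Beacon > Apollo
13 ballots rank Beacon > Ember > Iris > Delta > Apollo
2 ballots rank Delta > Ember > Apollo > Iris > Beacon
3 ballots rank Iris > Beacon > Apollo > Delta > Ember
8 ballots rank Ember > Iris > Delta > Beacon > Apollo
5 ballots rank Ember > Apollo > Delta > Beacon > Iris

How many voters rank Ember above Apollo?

32

Ballots ranking Ember above Apollo: 4+13+2+8+5 = 32.
Ballots ranking Apollo above Ember: 3.
So 32 of 35 voters prefer Ember to Apollo.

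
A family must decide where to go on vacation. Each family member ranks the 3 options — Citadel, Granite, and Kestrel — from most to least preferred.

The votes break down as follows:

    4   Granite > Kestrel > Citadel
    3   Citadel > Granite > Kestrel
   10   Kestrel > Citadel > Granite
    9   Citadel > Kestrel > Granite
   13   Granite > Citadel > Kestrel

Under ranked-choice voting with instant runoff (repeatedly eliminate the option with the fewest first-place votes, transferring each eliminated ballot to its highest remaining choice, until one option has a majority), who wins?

Round 1: Granite 17, Citadel 12, Kestrel 10. Kestrel has the fewest and is eliminated.
Round 2: Citadel 22, Granite 17. Citadel has a majority.

Citadel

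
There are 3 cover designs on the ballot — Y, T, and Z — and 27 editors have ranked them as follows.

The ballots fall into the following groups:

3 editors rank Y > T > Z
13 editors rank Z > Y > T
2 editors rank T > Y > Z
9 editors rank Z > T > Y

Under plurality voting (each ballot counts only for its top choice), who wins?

First-place vote totals:
  Y: 3
  T: 2
  Z: 22
Z has the most first-place votes.

Z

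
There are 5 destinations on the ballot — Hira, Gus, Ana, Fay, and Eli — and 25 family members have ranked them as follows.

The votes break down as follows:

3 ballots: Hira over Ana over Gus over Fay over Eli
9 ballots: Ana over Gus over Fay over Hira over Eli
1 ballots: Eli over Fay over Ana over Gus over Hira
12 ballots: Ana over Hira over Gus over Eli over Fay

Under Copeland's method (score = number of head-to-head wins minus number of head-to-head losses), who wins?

Pairwise results:
  Hira vs Gus: Hira wins 15–10.
  Hira vs Ana: Ana wins 22–3.
  Hira vs Fay: Hira wins 15–10.
  Hira vs Eli: Hira wins 24–1.
  Gus vs Ana: Ana wins 25–0.
  Gus vs Fay: Gus wins 24–1.
  Gus vs Eli: Gus wins 24–1.
  Ana vs Fay: Ana wins 24–1.
  Ana vs Eli: Ana wins 24–1.
  Fay vs Eli: Eli wins 13–12.
Copeland scores (wins − losses):
  Hira: 3 − 1 = 2
  Gus: 2 − 2 = 0
  Ana: 4 − 0 = 4
  Fay: 0 − 4 = -4
  Eli: 1 − 3 = -2
Ana has the best Copeland score.

Ana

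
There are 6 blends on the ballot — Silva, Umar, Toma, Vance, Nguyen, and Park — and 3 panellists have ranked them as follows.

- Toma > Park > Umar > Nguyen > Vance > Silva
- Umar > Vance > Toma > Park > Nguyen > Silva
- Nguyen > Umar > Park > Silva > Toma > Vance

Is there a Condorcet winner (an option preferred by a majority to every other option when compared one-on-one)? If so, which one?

Head-to-head results (3 voters total):
Silva vs Umar: Umar wins 3–0.
Silva vs Toma: Toma wins 2–1.
Silva vs Vance: Vance wins 2–1.
Silva vs Nguyen: Nguyen wins 3–0.
Silva vs Park: Park wins 3–0.
Umar vs Toma: Umar wins 2–1.
Umar vs Vance: Umar wins 3–0.
Umar vs Nguyen: Umar wins 2–1.
Umar vs Park: Umar wins 2–1.
Toma vs Vance: Toma wins 2–1.
Toma vs Nguyen: Toma wins 2–1.
Toma vs Park: Toma wins 2–1.
Vance vs Nguyen: Nguyen wins 2–1.
Vance vs Park: Park wins 2–1.
Nguyen vs Park: Park wins 2–1.
Umar beats each rival — Silva (3–0), Toma (2–1), Vance (3–0), Nguyen (2–1), Park (2–1) — so Umar is the Condorcet winner.

Umar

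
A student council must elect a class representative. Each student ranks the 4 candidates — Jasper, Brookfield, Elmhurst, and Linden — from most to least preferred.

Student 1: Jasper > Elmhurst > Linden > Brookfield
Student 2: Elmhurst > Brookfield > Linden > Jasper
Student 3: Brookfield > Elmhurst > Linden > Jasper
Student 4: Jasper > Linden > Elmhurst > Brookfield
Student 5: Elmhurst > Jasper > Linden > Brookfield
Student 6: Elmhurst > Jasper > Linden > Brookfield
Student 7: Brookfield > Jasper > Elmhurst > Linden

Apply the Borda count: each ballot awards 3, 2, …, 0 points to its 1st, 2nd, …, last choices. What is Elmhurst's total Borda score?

15

Borda scores:
  Jasper: 3 + 0 + 0 + 3 + 2 + 2 + 2 = 12
  Brookfield: 0 + 2 + 3 + 0 + 0 + 0 + 3 = 8
  Elmhurst: 2 + 3 + 2 + 1 + 3 + 3 + 1 = 15
  Linden: 1 + 1 + 1 + 2 + 1 + 1 + 0 = 7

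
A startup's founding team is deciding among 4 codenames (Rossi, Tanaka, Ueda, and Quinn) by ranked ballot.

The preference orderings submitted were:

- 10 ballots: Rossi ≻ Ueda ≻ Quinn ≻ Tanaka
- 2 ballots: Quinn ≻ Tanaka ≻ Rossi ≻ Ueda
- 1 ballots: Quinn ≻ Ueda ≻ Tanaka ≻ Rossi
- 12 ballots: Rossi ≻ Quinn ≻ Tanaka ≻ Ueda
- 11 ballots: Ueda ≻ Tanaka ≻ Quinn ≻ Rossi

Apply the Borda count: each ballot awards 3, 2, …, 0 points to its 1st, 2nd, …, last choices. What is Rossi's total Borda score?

68

Borda scores:
  Rossi: 10·3 + 2·1 + 0 + 12·3 + 11·0 = 68
  Tanaka: 10·0 + 2·2 + 1 + 12·1 + 11·2 = 39
  Ueda: 10·2 + 2·0 + 2 + 12·0 + 11·3 = 55
  Quinn: 10·1 + 2·3 + 3 + 12·2 + 11·1 = 54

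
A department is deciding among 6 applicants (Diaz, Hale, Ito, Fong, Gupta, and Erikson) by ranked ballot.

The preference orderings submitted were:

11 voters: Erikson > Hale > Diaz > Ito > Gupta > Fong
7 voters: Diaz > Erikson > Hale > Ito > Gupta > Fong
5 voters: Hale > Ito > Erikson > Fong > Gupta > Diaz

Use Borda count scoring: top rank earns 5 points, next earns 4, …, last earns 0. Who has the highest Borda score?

Erikson

Borda scores:
  Diaz: 11·3 + 7·5 + 5·0 = 68
  Hale: 11·4 + 7·3 + 5·5 = 90
  Ito: 11·2 + 7·2 + 5·4 = 56
  Fong: 11·0 + 7·0 + 5·2 = 10
  Gupta: 11·1 + 7·1 + 5·1 = 23
  Erikson: 11·5 + 7·4 + 5·3 = 98
Erikson has the highest total.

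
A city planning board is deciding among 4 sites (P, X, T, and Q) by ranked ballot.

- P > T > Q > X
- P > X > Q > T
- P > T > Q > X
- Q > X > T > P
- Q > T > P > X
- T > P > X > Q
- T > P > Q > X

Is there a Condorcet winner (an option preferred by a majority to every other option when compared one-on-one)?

Yes

Head-to-head results (7 voters total):
P vs X: P wins 6–1.
P vs T: T wins 4–3.
P vs Q: P wins 5–2.
X vs T: T wins 5–2.
X vs Q: Q wins 5–2.
T vs Q: T wins 4–3.
T beats each rival — P (4–3), X (5–2), Q (4–3) — so T is the Condorcet winner.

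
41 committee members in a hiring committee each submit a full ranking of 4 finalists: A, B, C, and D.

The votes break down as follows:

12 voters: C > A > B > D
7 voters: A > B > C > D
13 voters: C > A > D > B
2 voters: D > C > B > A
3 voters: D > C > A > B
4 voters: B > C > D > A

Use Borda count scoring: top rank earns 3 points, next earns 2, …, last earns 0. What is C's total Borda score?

100

Borda scores:
  A: 12·2 + 7·3 + 13·2 + 2·0 + 3·1 + 4·0 = 74
  B: 12·1 + 7·2 + 13·0 + 2·1 + 3·0 + 4·3 = 40
  C: 12·3 + 7·1 + 13·3 + 2·2 + 3·2 + 4·2 = 100
  D: 12·0 + 7·0 + 13·1 + 2·3 + 3·3 + 4·1 = 32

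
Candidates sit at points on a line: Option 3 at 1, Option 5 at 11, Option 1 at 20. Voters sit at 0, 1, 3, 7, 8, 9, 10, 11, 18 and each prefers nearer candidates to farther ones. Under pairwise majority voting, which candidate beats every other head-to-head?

With single-peaked preferences on a line, the Condorcet winner is the candidate closest to the median voter.
The median voter (position 8) is closest to Option 5 at 11.
Check: Option 5 vs Option 1 — voters closer to Option 5: 8 of 9.

Option 5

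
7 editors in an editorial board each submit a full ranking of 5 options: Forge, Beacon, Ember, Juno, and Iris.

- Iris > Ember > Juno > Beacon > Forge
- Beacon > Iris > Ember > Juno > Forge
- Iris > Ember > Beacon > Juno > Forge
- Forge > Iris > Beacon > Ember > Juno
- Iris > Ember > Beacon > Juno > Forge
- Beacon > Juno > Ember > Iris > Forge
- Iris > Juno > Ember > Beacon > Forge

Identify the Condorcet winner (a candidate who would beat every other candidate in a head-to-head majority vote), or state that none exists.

Head-to-head results (7 voters total):
Forge vs Beacon: Beacon wins 6–1.
Forge vs Ember: Ember wins 6–1.
Forge vs Juno: Juno wins 6–1.
Forge vs Iris: Iris wins 6–1.
Beacon vs Ember: Ember wins 4–3.
Beacon vs Juno: Beacon wins 5–2.
Beacon vs Iris: Iris wins 5–2.
Ember vs Juno: Ember wins 5–2.
Ember vs Iris: Iris wins 6–1.
Juno vs Iris: Iris wins 6–1.
Iris beats each rival — Forge (6–1), Beacon (5–2), Ember (6–1), Juno (6–1) — so Iris is the Condorcet winner.

Iris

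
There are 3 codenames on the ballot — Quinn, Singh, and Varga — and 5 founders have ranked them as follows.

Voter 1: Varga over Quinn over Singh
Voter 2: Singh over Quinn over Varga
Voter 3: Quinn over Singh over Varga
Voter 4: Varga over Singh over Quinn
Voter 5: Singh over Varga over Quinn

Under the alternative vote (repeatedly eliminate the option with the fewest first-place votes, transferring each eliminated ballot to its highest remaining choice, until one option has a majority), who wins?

Round 1: Singh 2, Varga 2, Quinn 1. Quinn has the fewest and is eliminated.
Round 2: Singh 3, Varga 2. Singh has a majority.

Singh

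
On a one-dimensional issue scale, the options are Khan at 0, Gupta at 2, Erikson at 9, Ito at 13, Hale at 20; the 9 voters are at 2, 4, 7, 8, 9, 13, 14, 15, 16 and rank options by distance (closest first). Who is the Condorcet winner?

Erikson

With single-peaked preferences on a line, the Condorcet winner is the candidate closest to the median voter.
The median voter (position 9) is closest to Erikson at 9.
Check: Erikson vs Khan — voters closer to Erikson: 7 of 9.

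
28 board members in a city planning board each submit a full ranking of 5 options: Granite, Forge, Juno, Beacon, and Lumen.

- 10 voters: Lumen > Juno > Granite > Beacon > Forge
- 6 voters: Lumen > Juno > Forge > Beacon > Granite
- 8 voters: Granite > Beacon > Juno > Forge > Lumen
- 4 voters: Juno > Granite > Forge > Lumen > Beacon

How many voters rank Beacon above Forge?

18

Ballots ranking Beacon above Forge: 10+8 = 18.
Ballots ranking Forge above Beacon: 6+4 = 10.
So 18 of 28 voters prefer Beacon to Forge.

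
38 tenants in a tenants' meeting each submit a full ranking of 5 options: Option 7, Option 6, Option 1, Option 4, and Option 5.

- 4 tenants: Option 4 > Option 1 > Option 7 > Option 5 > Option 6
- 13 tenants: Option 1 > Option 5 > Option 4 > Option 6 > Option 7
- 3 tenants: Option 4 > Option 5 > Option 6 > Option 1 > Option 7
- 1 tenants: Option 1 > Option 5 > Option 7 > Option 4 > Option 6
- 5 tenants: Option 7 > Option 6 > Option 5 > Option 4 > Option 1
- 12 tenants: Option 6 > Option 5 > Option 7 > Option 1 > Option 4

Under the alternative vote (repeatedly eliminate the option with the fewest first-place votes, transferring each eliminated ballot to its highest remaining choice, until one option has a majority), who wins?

Round 1: Option 1 14, Option 6 12, Option 4 7, Option 7 5, Option 5 0. Option 5 has the fewest and is eliminated.
Round 2: Option 1 14, Option 6 12, Option 4 7, Option 7 5. Option 7 has the fewest and is eliminated.
Round 3: Option 6 17, Option 1 14, Option 4 7. Option 4 has the fewest and is eliminated.
Round 4: Option 6 20, Option 1 18. Option 6 has a majority.

Option 6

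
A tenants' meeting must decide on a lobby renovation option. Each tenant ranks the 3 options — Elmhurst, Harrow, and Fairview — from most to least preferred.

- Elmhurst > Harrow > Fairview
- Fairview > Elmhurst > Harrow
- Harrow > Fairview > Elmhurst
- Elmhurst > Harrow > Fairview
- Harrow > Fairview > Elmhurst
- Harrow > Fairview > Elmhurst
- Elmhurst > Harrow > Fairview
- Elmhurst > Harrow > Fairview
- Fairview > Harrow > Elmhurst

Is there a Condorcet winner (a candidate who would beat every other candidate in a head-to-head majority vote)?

No

Head-to-head results (9 voters total):
Elmhurst vs Harrow: Elmhurst wins 5–4.
Elmhurst vs Fairview: Fairview wins 5–4.
Harrow vs Fairview: Harrow wins 7–2.
No candidate beats all others: Elmhurst beats Harrow beats Fairview beats Elmhurst, a majority cycle.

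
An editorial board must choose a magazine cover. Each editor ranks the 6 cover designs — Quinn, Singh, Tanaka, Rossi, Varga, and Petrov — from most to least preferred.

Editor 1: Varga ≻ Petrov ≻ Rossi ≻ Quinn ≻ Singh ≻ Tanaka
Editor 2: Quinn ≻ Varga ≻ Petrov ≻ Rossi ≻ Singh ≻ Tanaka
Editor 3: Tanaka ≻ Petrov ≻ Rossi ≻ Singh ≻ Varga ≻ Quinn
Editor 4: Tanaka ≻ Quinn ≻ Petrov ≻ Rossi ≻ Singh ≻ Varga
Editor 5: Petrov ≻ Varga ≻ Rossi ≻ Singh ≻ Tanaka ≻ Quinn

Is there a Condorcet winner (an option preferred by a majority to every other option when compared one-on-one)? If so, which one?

Head-to-head results (5 voters total):
Quinn vs Singh: Quinn wins 3–2.
Quinn vs Tanaka: Tanaka wins 3–2.
Quinn vs Rossi: Rossi wins 3–2.
Quinn vs Varga: Varga wins 3–2.
Quinn vs Petrov: Petrov wins 3–2.
Singh vs Tanaka: Singh wins 3–2.
Singh vs Rossi: Rossi wins 5–0.
Singh vs Varga: Varga wins 3–2.
Singh vs Petrov: Petrov wins 5–0.
Tanaka vs Rossi: Rossi wins 3–2.
Tanaka vs Varga: Varga wins 3–2.
Tanaka vs Petrov: Petrov wins 3–2.
Rossi vs Varga: Varga wins 3–2.
Rossi vs Petrov: Petrov wins 5–0.
Varga vs Petrov: Petrov wins 3–2.
Petrov beats each rival — Quinn (3–2), Singh (5–0), Tanaka (3–2), Rossi (5–0), Varga (3–2) — so Petrov is the Condorcet winner.

Petrov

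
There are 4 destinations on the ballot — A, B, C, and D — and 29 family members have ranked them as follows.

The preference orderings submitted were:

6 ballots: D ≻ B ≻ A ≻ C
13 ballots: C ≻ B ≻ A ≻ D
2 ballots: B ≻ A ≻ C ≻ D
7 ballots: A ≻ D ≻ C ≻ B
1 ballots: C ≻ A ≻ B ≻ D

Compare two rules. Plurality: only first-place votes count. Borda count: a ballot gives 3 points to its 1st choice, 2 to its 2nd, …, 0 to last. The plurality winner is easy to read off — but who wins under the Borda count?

Plurality first-place counts: A 7, B 2, C 14, D 6 → C.
Borda totals: A 46, B 45, C 51, D 32 → C.

C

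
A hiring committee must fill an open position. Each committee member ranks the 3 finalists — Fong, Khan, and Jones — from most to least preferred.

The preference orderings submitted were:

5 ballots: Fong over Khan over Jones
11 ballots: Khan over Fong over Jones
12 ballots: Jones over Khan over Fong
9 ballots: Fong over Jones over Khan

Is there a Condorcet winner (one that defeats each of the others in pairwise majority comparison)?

No

Head-to-head results (37 voters total):
Fong vs Khan: Khan wins 23–14.
Fong vs Jones: Fong wins 25–12.
Khan vs Jones: Jones wins 21–16.
No candidate beats all others: Fong beats Jones beats Khan beats Fong, a majority cycle.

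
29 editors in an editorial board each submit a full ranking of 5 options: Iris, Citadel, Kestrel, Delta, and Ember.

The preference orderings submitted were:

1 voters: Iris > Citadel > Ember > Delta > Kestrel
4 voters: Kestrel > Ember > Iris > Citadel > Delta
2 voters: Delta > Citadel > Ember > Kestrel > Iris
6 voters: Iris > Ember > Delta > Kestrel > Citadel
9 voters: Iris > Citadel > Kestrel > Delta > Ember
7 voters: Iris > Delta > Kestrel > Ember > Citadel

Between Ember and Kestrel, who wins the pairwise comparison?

Kestrel

Ballots ranking Ember above Kestrel: 1+2+6 = 9.
Ballots ranking Kestrel above Ember: 4+9+7 = 20.
Kestrel wins the head-to-head, 20–9.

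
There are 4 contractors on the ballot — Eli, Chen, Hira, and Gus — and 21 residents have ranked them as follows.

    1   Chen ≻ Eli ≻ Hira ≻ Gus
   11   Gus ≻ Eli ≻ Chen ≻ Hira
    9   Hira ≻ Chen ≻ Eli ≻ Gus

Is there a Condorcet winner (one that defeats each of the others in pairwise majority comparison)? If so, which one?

Head-to-head results (21 voters total):
Eli vs Chen: Eli wins 11–10.
Eli vs Hira: Eli wins 12–9.
Eli vs Gus: Gus wins 11–10.
Chen vs Hira: Chen wins 12–9.
Chen vs Gus: Gus wins 11–10.
Hira vs Gus: Gus wins 11–10.
Gus beats each rival — Eli (11–10), Chen (11–10), Hira (11–10) — so Gus is the Condorcet winner.

Gus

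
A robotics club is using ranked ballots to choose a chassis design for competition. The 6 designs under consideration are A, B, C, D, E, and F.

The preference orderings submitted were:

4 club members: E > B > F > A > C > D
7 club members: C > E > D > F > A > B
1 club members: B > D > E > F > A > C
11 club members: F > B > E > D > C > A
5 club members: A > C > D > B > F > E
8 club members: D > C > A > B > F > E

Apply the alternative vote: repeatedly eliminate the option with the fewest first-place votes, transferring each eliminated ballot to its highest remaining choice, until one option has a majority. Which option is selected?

C

Round 1: F 11, D 8, C 7, A 5, E 4, B 1. B has the fewest and is eliminated.
Round 2: F 11, D 9, C 7, A 5, E 4. E has the fewest and is eliminated.
Round 3: F 15, D 9, C 7, A 5. A has the fewest and is eliminated.
Round 4: F 15, C 12, D 9. D has the fewest and is eliminated.
Round 5: C 20, F 16. C has a majority.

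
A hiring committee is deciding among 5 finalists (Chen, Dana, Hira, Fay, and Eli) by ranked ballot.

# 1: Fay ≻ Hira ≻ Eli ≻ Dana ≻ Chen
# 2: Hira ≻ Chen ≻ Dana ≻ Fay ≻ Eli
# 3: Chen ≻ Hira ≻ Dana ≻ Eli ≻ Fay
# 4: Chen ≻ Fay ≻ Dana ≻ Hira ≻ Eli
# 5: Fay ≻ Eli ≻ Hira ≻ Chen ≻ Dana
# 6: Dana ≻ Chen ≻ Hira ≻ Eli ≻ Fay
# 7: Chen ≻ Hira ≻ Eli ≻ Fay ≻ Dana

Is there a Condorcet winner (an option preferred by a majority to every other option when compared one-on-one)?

Head-to-head results (7 voters total):
Chen vs Dana: Chen wins 5–2.
Chen vs Hira: Chen wins 4–3.
Chen vs Fay: Chen wins 5–2.
Chen vs Eli: Chen wins 5–2.
Dana vs Hira: Hira wins 5–2.
Dana vs Fay: Fay wins 4–3.
Dana vs Eli: Dana wins 4–3.
Hira vs Fay: Hira wins 4–3.
Hira vs Eli: Hira wins 6–1.
Fay vs Eli: Fay wins 4–3.
Chen beats each rival — Dana (5–2), Hira (4–3), Fay (5–2), Eli (5–2) — so Chen is the Condorcet winner.

Yes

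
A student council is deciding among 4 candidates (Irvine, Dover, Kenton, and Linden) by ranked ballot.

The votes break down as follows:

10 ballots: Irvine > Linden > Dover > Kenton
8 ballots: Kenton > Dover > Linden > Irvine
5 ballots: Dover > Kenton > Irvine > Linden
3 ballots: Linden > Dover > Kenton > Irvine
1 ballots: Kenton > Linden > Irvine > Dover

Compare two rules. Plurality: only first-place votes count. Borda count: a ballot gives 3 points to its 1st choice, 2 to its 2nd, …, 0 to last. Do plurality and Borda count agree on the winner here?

No

Plurality first-place counts: Irvine 10, Dover 5, Kenton 9, Linden 3 → Irvine.
Borda totals: Irvine 36, Dover 47, Kenton 40, Linden 39 → Dover.
The two rules disagree: plurality picks Irvine, Borda picks Dover.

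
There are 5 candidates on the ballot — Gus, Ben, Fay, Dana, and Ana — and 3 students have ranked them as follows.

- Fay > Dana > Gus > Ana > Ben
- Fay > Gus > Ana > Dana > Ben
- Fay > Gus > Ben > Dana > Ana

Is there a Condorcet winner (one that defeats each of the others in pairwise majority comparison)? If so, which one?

Fay

Head-to-head results (3 voters total):
Gus vs Ben: Gus wins 3–0.
Gus vs Fay: Fay wins 3–0.
Gus vs Dana: Gus wins 2–1.
Gus vs Ana: Gus wins 3–0.
Ben vs Fay: Fay wins 3–0.
Ben vs Dana: Dana wins 2–1.
Ben vs Ana: Ana wins 2–1.
Fay vs Dana: Fay wins 3–0.
Fay vs Ana: Fay wins 3–0.
Dana vs Ana: Dana wins 2–1.
Fay beats each rival — Gus (3–0), Ben (3–0), Dana (3–0), Ana (3–0) — so Fay is the Condorcet winner.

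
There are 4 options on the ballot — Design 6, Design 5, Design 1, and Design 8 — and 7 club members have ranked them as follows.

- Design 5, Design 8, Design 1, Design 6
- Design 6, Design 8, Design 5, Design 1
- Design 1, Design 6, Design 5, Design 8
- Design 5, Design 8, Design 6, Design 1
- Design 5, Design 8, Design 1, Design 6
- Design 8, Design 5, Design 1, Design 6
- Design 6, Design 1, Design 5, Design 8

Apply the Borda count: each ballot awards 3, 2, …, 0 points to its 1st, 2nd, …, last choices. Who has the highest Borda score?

Design 5

Borda scores:
  Design 6: 0 + 3 + 2 + 1 + 0 + 0 + 3 = 9
  Design 5: 3 + 1 + 1 + 3 + 3 + 2 + 1 = 14
  Design 1: 1 + 0 + 3 + 0 + 1 + 1 + 2 = 8
  Design 8: 2 + 2 + 0 + 2 + 2 + 3 + 0 = 11
Design 5 has the highest total.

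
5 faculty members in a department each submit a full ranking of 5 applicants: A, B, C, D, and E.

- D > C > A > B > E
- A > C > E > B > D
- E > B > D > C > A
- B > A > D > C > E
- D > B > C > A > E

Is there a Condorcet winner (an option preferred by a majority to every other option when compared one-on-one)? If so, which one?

B

Head-to-head results (5 voters total):
A vs B: B wins 3–2.
A vs C: C wins 3–2.
A vs D: D wins 3–2.
A vs E: A wins 4–1.
B vs C: B wins 3–2.
B vs D: B wins 3–2.
B vs E: B wins 3–2.
C vs D: D wins 4–1.
C vs E: C wins 4–1.
D vs E: D wins 3–2.
B beats each rival — A (3–2), C (3–2), D (3–2), E (3–2) — so B is the Condorcet winner.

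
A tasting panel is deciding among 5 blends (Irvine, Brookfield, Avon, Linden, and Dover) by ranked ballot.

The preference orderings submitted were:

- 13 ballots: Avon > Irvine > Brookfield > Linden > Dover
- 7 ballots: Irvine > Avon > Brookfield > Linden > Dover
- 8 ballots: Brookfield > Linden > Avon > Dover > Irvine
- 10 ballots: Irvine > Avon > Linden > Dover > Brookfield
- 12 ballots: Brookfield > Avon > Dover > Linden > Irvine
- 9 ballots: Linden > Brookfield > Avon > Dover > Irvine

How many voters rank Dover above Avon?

0

Ballots ranking Dover above Avon: 0.
Ballots ranking Avon above Dover: 13+7+8+10+12+9 = 59.
So 0 of 59 voters prefer Dover to Avon.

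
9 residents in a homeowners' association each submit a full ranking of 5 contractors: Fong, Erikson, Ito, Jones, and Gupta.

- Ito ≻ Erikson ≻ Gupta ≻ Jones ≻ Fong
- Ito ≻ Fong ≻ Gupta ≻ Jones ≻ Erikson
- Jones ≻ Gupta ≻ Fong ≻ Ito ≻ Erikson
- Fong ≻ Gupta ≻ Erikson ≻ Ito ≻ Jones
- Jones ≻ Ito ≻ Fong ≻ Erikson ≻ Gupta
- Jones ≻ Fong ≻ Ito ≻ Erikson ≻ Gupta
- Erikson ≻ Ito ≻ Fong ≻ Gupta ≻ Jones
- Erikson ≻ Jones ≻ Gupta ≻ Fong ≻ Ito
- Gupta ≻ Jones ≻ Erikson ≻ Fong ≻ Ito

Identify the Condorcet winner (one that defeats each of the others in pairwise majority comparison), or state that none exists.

Head-to-head results (9 voters total):
Fong vs Erikson: Fong wins 5–4.
Fong vs Ito: Fong wins 5–4.
Fong vs Jones: Jones wins 6–3.
Fong vs Gupta: Fong wins 5–4.
Erikson vs Ito: Ito wins 5–4.
Erikson vs Jones: Jones wins 5–4.
Erikson vs Gupta: Erikson wins 5–4.
Ito vs Jones: Jones wins 5–4.
Ito vs Gupta: Ito wins 5–4.
Jones vs Gupta: Gupta wins 5–4.
No candidate beats all others: Fong beats Gupta beats Jones beats Fong, a majority cycle.

None — there is no Condorcet winner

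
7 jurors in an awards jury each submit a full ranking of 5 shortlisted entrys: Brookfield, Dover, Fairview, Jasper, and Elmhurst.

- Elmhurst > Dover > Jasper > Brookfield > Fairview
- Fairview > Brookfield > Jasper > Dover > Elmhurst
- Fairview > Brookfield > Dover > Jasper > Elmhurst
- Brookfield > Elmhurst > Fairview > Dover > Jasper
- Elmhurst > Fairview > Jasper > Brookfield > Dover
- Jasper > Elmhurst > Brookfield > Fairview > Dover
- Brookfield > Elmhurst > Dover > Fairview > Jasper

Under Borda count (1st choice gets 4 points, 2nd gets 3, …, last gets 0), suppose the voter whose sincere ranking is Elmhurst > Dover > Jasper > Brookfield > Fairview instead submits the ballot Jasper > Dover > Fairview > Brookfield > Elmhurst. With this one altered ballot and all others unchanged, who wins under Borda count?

Brookfield

Borda totals with the altered ballot: Brookfield 18, Dover 9, Fairview 17, Jasper 13, Elmhurst 13.
The winner is unchanged: still Brookfield.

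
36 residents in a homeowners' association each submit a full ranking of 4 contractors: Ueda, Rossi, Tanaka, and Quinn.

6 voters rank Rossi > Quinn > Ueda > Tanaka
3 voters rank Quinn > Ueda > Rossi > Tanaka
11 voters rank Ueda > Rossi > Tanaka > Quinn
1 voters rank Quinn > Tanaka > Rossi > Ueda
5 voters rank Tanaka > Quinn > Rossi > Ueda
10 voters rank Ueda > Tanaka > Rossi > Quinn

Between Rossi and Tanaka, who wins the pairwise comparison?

Rossi

Ballots ranking Rossi above Tanaka: 6+3+11 = 20.
Ballots ranking Tanaka above Rossi: 1+5+10 = 16.
Rossi wins the head-to-head, 20–16.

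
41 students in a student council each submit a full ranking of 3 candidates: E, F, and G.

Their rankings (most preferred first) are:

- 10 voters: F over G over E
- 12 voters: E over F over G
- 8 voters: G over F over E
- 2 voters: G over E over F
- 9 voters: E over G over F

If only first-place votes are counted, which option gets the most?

E

First-place vote totals:
  E: 21
  F: 10
  G: 10
E has the most first-place votes.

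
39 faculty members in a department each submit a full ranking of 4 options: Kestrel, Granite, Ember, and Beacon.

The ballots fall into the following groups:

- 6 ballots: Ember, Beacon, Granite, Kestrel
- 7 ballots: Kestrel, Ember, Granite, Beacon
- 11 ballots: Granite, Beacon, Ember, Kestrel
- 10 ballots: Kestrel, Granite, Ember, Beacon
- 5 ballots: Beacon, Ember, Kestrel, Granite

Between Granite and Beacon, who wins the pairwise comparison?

Granite

Ballots ranking Granite above Beacon: 7+11+10 = 28.
Ballots ranking Beacon above Granite: 6+5 = 11.
Granite wins the head-to-head, 28–11.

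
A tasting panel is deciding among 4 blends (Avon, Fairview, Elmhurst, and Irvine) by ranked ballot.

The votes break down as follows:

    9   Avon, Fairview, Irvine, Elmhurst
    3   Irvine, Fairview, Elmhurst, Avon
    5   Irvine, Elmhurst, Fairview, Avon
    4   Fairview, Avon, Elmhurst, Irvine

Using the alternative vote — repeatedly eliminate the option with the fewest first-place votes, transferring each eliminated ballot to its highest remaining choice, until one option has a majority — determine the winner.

Avon

Round 1: Avon 9, Irvine 8, Fairview 4, Elmhurst 0. Elmhurst has the fewest and is eliminated.
Round 2: Avon 9, Irvine 8, Fairview 4. Fairview has the fewest and is eliminated.
Round 3: Avon 13, Irvine 8. Avon has a majority.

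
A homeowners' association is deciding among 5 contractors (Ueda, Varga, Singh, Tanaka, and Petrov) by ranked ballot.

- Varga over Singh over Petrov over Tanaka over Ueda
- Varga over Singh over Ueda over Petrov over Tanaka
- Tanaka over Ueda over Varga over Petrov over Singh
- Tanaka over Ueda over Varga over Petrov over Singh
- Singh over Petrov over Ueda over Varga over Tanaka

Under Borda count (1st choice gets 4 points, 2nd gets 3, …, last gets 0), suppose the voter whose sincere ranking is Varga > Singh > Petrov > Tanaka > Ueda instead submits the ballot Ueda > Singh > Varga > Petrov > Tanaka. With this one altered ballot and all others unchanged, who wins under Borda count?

Borda totals with the altered ballot: Ueda 14, Varga 11, Singh 10, Tanaka 8, Petrov 7.
The switch changes the winner from Varga to Ueda.

Ueda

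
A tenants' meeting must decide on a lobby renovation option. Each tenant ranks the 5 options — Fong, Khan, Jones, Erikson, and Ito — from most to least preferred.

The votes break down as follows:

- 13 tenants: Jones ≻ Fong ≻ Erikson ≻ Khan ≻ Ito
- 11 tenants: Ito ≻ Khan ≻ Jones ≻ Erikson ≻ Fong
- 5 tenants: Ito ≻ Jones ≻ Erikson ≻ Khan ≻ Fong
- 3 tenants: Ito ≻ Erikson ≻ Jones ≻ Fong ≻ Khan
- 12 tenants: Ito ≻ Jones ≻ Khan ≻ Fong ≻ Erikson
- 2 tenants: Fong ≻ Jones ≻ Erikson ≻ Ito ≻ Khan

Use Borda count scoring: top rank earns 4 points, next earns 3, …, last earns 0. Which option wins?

Borda scores:
  Fong: 13·3 + 11·0 + 5·0 + 3·1 + 12·1 + 2·4 = 62
  Khan: 13·1 + 11·3 + 5·1 + 3·0 + 12·2 + 2·0 = 75
  Jones: 13·4 + 11·2 + 5·3 + 3·2 + 12·3 + 2·3 = 137
  Erikson: 13·2 + 11·1 + 5·2 + 3·3 + 12·0 + 2·2 = 60
  Ito: 13·0 + 11·4 + 5·4 + 3·4 + 12·4 + 2·1 = 126
Jones has the highest total.

Jones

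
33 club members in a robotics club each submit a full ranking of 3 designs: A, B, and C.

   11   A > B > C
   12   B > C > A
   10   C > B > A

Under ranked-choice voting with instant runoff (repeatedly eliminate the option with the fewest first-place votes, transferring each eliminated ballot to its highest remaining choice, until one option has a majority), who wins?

B

Round 1: B 12, A 11, C 10. C has the fewest and is eliminated.
Round 2: B 22, A 11. B has a majority.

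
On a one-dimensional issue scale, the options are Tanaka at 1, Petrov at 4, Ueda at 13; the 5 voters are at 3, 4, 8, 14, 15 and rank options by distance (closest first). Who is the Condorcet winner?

Petrov

With single-peaked preferences on a line, the Condorcet winner is the candidate closest to the median voter.
The median voter (position 8) is closest to Petrov at 4.
Check: Petrov vs Ueda — voters closer to Petrov: 3 of 5.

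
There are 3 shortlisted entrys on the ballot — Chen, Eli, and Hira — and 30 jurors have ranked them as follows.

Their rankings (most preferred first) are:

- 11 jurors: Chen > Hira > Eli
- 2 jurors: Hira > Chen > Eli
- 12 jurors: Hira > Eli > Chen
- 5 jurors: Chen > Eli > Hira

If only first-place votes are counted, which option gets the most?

First-place vote totals:
  Chen: 16
  Eli: 0
  Hira: 14
Chen has the most first-place votes.

Chen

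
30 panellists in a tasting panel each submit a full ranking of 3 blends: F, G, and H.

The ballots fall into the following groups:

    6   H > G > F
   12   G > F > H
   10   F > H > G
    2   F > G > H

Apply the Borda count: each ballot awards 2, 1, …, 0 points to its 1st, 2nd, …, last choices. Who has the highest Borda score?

F

Borda scores:
  F: 6·0 + 12·1 + 10·2 + 2·2 = 36
  G: 6·1 + 12·2 + 10·0 + 2·1 = 32
  H: 6·2 + 12·0 + 10·1 + 2·0 = 22
F has the highest total.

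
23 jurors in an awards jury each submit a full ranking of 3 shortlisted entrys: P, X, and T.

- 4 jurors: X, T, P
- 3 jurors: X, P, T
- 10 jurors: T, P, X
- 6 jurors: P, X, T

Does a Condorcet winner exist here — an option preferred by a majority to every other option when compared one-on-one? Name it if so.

There is no Condorcet winner

Head-to-head results (23 voters total):
P vs X: P wins 16–7.
P vs T: T wins 14–9.
X vs T: X wins 13–10.
No candidate beats all others: P beats X beats T beats P, a majority cycle.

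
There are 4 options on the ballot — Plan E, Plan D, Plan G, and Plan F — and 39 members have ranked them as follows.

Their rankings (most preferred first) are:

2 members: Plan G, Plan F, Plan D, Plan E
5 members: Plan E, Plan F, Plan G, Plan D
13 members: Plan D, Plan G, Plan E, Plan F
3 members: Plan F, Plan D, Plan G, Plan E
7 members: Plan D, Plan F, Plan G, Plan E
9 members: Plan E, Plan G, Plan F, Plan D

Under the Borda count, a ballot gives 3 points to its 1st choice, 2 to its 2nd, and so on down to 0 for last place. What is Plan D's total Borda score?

68

Borda scores:
  Plan E: 2·0 + 5·3 + 13·1 + 3·0 + 7·0 + 9·3 = 55
  Plan D: 2·1 + 5·0 + 13·3 + 3·2 + 7·3 + 9·0 = 68
  Plan G: 2·3 + 5·1 + 13·2 + 3·1 + 7·1 + 9·2 = 65
  Plan F: 2·2 + 5·2 + 13·0 + 3·3 + 7·2 + 9·1 = 46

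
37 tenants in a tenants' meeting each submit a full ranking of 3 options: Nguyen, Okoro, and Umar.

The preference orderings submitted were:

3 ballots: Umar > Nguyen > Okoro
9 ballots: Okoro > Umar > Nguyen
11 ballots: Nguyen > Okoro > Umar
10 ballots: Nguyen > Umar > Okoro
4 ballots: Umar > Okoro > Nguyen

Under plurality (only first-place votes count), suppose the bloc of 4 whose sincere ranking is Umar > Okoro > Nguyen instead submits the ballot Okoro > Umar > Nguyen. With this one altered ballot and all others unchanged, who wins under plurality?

First-place totals with the altered ballot: Nguyen 21, Okoro 13, Umar 3.
The winner is unchanged: still Nguyen.

Nguyen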